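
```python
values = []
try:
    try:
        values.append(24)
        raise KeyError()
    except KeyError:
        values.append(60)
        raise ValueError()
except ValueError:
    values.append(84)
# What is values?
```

Step-by-step execution trace:
1. Inner try: `values.append(24)` → values = [24].
2. `raise KeyError()` raises KeyError.
3. Inner `except KeyError` matches → `values.append(60)` → values = [24, 60].
4. `raise ValueError()` raises ValueError; propagates to outer try.
5. Outer `except ValueError` matches → `values.append(84)` → values = [24, 60, 84].
Result: [24, 60, 84]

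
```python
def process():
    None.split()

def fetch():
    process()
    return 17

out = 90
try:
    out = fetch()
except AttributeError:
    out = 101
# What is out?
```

Step-by-step execution trace:
1. out starts at 90.
2. try: `fetch()` calls `process()`.
3. `process()` evaluates `None.split()`, which raises AttributeError; it propagates through fetch (uncaught).
4. `return 17` in fetch is not reached; the assignment to out does not complete.
5. `except AttributeError` matches → out = 101.
Result: 101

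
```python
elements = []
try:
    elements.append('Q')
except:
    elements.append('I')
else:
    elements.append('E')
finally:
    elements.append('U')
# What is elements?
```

Step-by-step execution trace:
1. try: `elements.append('Q')` → elements = ['Q']. No exception raised.
2. `except` is skipped.
3. `else` runs: `elements.append('E')` → elements = ['Q', 'E'].
4. `finally` always runs: `elements.append('U')` → elements = ['Q', 'E', 'U'].
Result: ['Q', 'E', 'U']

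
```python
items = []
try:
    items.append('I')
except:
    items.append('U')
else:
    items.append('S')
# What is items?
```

Step-by-step execution trace:
1. try: `items.append('I')` → items = ['I']. No exception raised.
2. `except` is skipped.
3. `else` runs (try completed without exception): `items.append('S')` → items = ['I', 'S'].
Result: ['I', 'S']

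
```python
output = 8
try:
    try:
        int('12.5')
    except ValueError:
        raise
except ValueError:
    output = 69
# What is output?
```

Step-by-step execution trace:
1. Inner try: `int('12.5')` raises ValueError.
2. Inner `except ValueError` matches; bare `raise` re-raises the same ValueError.
3. Outer `except ValueError` matches → output = 69.
Result: 69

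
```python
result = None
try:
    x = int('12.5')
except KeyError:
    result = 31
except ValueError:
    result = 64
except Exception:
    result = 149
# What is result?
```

Step-by-step execution trace:
1. `x = int('12.5')` raises ValueError.
2. `except KeyError` does not match ValueError; skipped.
3. `except ValueError` matches → result = 64.
4. Remaining except clauses are skipped.
Result: 64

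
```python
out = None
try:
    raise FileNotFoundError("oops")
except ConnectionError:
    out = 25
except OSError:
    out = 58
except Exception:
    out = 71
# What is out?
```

Step-by-step execution trace:
1. `raise FileNotFoundError(...)` raises FileNotFoundError.
2. `except ConnectionError` does not match (FileNotFoundError is not a subclass of ConnectionError); skipped.
3. `except OSError` matches (FileNotFoundError is a subclass of OSError) → out = 58.
4. `except Exception` is not reached.
Result: 58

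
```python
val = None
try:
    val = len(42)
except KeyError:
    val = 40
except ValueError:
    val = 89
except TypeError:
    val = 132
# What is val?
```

Step-by-step execution trace:
1. `val = len(42)` raises TypeError.
2. `except KeyError` does not match TypeError; skipped.
3. `except ValueError` does not match TypeError; skipped.
4. `except TypeError` matches → val = 132.
Result: 132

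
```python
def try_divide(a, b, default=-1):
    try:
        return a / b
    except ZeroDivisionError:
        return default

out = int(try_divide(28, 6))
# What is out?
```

Step-by-step execution trace:
1. `try_divide(28, 6)` enters try: `return 28 / 6` → returns 4.666666666666667. No exception raised.
2. `except ZeroDivisionError` is skipped.
3. `int(4.666666666666667)` → 4 → out = 4.
Result: 4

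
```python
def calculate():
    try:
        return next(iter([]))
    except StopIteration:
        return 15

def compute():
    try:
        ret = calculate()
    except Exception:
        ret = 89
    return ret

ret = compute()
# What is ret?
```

Step-by-step execution trace:
1. `compute()` calls `calculate()`.
2. In calculate: `next(iter([]))` raises StopIteration; `except StopIteration` catches it → returns 15.
3. In compute: `ret = calculate()` → ret = 15. No exception reaches compute.
4. `except Exception` is skipped; compute returns 15.
5. ret = 15.
Result: 15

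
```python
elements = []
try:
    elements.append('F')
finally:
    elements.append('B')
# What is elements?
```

Step-by-step execution trace:
1. try: `elements.append('F')` → elements = ['F'].
2. The try body completes without raising.
3. finally always runs: `elements.append('B')` → elements = ['F', 'B'].
Result: ['F', 'B']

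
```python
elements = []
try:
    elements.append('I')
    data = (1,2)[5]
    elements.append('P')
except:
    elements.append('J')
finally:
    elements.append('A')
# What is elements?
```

Step-by-step execution trace:
1. try: `elements.append('I')` → elements = ['I'].
2. `data = (1,2)[5]` raises IndexError; `elements.append('P')` is not reached.
3. bare `except` matches → `elements.append('J')` → elements = ['I', 'J'].
4. finally always runs: `elements.append('A')` → elements = ['I', 'J', 'A'].
Result: ['I', 'J', 'A']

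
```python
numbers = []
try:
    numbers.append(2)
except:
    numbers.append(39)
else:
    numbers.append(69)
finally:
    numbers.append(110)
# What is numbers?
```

Step-by-step execution trace:
1. try: `numbers.append(2)` → numbers = [2]. No exception raised.
2. `except` is skipped.
3. `else` runs: `numbers.append(69)` → numbers = [2, 69].
4. `finally` always runs: `numbers.append(110)` → numbers = [2, 69, 110].
Result: [2, 69, 110]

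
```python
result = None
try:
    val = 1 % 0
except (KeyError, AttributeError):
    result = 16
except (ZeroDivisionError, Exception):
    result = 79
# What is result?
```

Step-by-step execution trace:
1. `val = 1 % 0` raises ZeroDivisionError.
2. `except (KeyError, AttributeError)` does not match ZeroDivisionError; skipped.
3. `except (ZeroDivisionError, Exception)` matches (ZeroDivisionError is in the tuple) → result = 79.
Result: 79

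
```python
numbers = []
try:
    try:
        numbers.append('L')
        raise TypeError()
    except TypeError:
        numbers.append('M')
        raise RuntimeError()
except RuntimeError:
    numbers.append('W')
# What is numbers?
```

Step-by-step execution trace:
1. Inner try: `numbers.append('L')` → numbers = ['L'].
2. `raise TypeError()` raises TypeError.
3. Inner `except TypeError` matches → `numbers.append('M')` → numbers = ['L', 'M'].
4. `raise RuntimeError()` raises RuntimeError; propagates to outer try.
5. Outer `except RuntimeError` matches → `numbers.append('W')` → numbers = ['L', 'M', 'W'].
Result: ['L', 'M', 'W']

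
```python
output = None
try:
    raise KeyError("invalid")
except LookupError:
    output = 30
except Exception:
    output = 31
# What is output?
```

Step-by-step execution trace:
1. `raise KeyError(...)` raises KeyError.
2. `except LookupError` matches (KeyError is a subclass of LookupError) → output = 30.
3. `except Exception` is not reached.
Result: 30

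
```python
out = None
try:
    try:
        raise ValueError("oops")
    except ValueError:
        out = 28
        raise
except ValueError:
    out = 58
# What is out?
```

Step-by-step execution trace:
1. Inner try: `raise ValueError("oops")` raises ValueError.
2. Inner `except ValueError` matches → out = 28.
3. bare `raise` re-raises the same ValueError.
4. Outer `except ValueError` matches → out = 58.
Result: 58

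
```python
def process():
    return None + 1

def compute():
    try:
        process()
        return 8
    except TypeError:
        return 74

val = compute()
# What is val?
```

Step-by-step execution trace:
1. `compute()` calls `process()`.
2. `process()` evaluates `None + 1`, which raises TypeError; it propagates to the caller.
3. `return 8` is not reached.
4. `except TypeError` in compute matches → returns 74.
5. val = 74.
Result: 74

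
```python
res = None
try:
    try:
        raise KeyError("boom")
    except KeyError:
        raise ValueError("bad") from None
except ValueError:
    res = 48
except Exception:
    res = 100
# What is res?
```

Step-by-step execution trace:
1. Inner try raises KeyError; inner `except KeyError` catches it.
2. `raise ValueError(...) from None` raises ValueError (from None suppresses __context__, but the active exception is still ValueError).
3. Outer `except ValueError` matches → res = 48.
4. `except Exception` is not reached.
Result: 48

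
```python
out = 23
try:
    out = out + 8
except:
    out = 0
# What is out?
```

Step-by-step execution trace:
1. out starts at 23.
2. try: `out = out + 8` → out = 31. No exception raised.
3. `except` is skipped.
Result: 31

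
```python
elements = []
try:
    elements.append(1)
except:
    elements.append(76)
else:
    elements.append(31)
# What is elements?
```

Step-by-step execution trace:
1. try: `elements.append(1)` → elements = [1]. No exception raised.
2. `except` is skipped.
3. `else` runs (try completed without exception): `elements.append(31)` → elements = [1, 31].
Result: [1, 31]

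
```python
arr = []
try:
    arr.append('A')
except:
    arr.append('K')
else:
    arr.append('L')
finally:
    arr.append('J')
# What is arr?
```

Step-by-step execution trace:
1. try: `arr.append('A')` → arr = ['A']. No exception raised.
2. `except` is skipped.
3. `else` runs: `arr.append('L')` → arr = ['A', 'L'].
4. `finally` always runs: `arr.append('J')` → arr = ['A', 'L', 'J'].
Result: ['A', 'L', 'J']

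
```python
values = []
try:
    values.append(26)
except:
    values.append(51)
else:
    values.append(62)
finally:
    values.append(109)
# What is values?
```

Step-by-step execution trace:
1. try: `values.append(26)` → values = [26]. No exception raised.
2. `except` is skipped.
3. `else` runs: `values.append(62)` → values = [26, 62].
4. `finally` always runs: `values.append(109)` → values = [26, 62, 109].
Result: [26, 62, 109]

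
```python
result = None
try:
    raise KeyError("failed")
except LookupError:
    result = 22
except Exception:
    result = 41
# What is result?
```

Step-by-step execution trace:
1. `raise KeyError(...)` raises KeyError.
2. `except LookupError` matches (KeyError is a subclass of LookupError) → result = 22.
3. `except Exception` is not reached.
Result: 22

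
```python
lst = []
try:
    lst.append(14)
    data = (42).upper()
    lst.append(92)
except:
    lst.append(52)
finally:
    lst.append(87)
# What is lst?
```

Step-by-step execution trace:
1. try: `lst.append(14)` → lst = [14].
2. `data = (42).upper()` raises AttributeError; `lst.append(92)` is not reached.
3. bare `except` matches → `lst.append(52)` → lst = [14, 52].
4. finally always runs: `lst.append(87)` → lst = [14, 52, 87].
Result: [14, 52, 87]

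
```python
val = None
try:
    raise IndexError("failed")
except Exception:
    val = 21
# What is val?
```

Step-by-step execution trace:
1. `raise IndexError(...)` raises IndexError.
2. `except Exception` matches (IndexError is a subclass of Exception) → val = 21.
Result: 21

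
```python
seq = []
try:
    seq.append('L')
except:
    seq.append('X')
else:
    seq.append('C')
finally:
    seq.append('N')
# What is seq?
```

Step-by-step execution trace:
1. try: `seq.append('L')` → seq = ['L']. No exception raised.
2. `except` is skipped.
3. `else` runs: `seq.append('C')` → seq = ['L', 'C'].
4. `finally` always runs: `seq.append('N')` → seq = ['L', 'C', 'N'].
Result: ['L', 'C', 'N']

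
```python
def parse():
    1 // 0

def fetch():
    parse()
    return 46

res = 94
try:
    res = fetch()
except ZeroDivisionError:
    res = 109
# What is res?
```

Step-by-step execution trace:
1. res starts at 94.
2. try: `fetch()` calls `parse()`.
3. `parse()` evaluates `1 // 0`, which raises ZeroDivisionError; it propagates through fetch (uncaught).
4. `return 46` in fetch is not reached; the assignment to res does not complete.
5. `except ZeroDivisionError` matches → res = 109.
Result: 109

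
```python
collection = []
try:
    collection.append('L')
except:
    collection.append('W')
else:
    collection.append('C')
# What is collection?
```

Step-by-step execution trace:
1. try: `collection.append('L')` → collection = ['L']. No exception raised.
2. `except` is skipped.
3. `else` runs (try completed without exception): `collection.append('C')` → collection = ['L', 'C'].
Result: ['L', 'C']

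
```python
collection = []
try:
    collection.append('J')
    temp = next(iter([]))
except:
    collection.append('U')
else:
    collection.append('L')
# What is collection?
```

Step-by-step execution trace:
1. try: `collection.append('J')` → collection = ['J'].
2. `temp = next(iter([]))` raises StopIteration.
3. bare `except` matches → `collection.append('U')` → collection = ['J', 'U'].
4. `else` is skipped (an exception was raised).
Result: ['J', 'U']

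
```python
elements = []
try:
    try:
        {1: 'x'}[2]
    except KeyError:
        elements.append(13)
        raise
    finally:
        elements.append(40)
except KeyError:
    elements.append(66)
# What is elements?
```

Step-by-step execution trace:
1. Inner try: `{1: 'x'}[2]` raises KeyError.
2. Inner `except KeyError` matches → `elements.append(13)` → elements = [13].
3. bare `raise` re-raises KeyError.
4. Inner `finally` runs during unwinding: `elements.append(40)` → elements = [13, 40].
5. Outer `except KeyError` matches → `elements.append(66)` → elements = [13, 40, 66].
Result: [13, 40, 66]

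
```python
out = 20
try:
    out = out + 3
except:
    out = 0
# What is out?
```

Step-by-step execution trace:
1. out starts at 20.
2. try: `out = out + 3` → out = 23. No exception raised.
3. `except` is skipped.
Result: 23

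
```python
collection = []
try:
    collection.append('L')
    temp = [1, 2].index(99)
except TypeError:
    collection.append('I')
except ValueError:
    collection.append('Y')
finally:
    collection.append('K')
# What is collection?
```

Step-by-step execution trace:
1. try: `collection.append('L')` → collection = ['L'].
2. `temp = [1, 2].index(99)` raises ValueError.
3. `except TypeError` does not match ValueError; skipped.
4. `except ValueError` matches → `collection.append('Y')` → collection = ['L', 'Y'].
5. finally always runs: `collection.append('K')` → collection = ['L', 'Y', 'K'].
Result: ['L', 'Y', 'K']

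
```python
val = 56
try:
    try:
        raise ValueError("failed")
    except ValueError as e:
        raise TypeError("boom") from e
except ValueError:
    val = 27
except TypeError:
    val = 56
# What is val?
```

Step-by-step execution trace:
1. Inner try raises ValueError; inner `except ValueError as e` catches it.
2. `raise TypeError(...) from e` raises TypeError (ValueError is attached as __cause__, but only TypeError is active).
3. Outer `except ValueError` does not match TypeError; skipped.
4. Outer `except TypeError` matches → val = 56.
Result: 56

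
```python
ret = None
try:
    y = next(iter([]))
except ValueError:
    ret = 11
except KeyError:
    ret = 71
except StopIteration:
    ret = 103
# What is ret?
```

Step-by-step execution trace:
1. `y = next(iter([]))` raises StopIteration.
2. `except ValueError` does not match StopIteration; skipped.
3. `except KeyError` does not match StopIteration; skipped.
4. `except StopIteration` matches → ret = 103.
Result: 103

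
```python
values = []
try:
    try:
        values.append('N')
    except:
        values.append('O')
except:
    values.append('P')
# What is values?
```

Step-by-step execution trace:
1. Inner try: `values.append('N')` → values = ['N']. No exception raised.
2. Inner `except` is skipped.
3. Inner try completes normally; outer `except` is skipped.
Result: ['N']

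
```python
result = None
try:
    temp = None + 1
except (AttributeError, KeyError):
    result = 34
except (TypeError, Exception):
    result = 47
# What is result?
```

Step-by-step execution trace:
1. `temp = None + 1` raises TypeError.
2. `except (AttributeError, KeyError)` does not match TypeError; skipped.
3. `except (TypeError, Exception)` matches (TypeError is in the tuple) → result = 47.
Result: 47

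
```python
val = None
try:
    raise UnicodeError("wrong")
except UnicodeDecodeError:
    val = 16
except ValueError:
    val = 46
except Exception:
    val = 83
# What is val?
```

Step-by-step execution trace:
1. `raise UnicodeError(...)` raises UnicodeError.
2. `except UnicodeDecodeError` does not match (UnicodeError is not a subclass of UnicodeDecodeError); skipped.
3. `except ValueError` matches (UnicodeError is a subclass of ValueError) → val = 46.
4. `except Exception` is not reached.
Result: 46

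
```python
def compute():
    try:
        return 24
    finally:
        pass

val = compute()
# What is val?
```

Step-by-step execution trace:
1. `compute()` enters try: `return 24` sets pending return value 24.
2. Before returning, `finally: pass` runs (no effect).
3. compute() returns 24 → val = 24.
Result: 24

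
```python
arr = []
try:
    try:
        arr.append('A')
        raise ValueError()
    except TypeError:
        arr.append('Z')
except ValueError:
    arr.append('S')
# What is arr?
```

Step-by-step execution trace:
1. Inner try: `arr.append('A')` → arr = ['A'].
2. `raise ValueError()` raises ValueError.
3. Inner `except TypeError` does not match ValueError; exception propagates to outer try.
4. Outer `except ValueError` matches → `arr.append('S')` → arr = ['A', 'S'].
Result: ['A', 'S']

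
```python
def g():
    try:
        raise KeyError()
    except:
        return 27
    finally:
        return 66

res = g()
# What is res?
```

Step-by-step execution trace:
1. `g()` enters try: `raise KeyError()` raises KeyError.
2. bare `except` matches → `return 27` sets pending return value 27.
3. Before returning, `finally: return 66` runs and overrides the pending return.
4. g() returns 66 → res = 66.
Result: 66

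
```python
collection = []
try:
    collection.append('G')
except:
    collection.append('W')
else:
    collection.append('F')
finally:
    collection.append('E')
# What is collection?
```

Step-by-step execution trace:
1. try: `collection.append('G')` → collection = ['G']. No exception raised.
2. `except` is skipped.
3. `else` runs: `collection.append('F')` → collection = ['G', 'F'].
4. `finally` always runs: `collection.append('E')` → collection = ['G', 'F', 'E'].
Result: ['G', 'F', 'E']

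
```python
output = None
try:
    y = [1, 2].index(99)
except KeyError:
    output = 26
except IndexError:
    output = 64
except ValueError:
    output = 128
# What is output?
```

Step-by-step execution trace:
1. `y = [1, 2].index(99)` raises ValueError.
2. `except KeyError` does not match ValueError; skipped.
3. `except IndexError` does not match ValueError; skipped.
4. `except ValueError` matches → output = 128.
Result: 128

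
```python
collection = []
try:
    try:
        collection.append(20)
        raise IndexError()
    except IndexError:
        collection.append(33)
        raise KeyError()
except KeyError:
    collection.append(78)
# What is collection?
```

Step-by-step execution trace:
1. Inner try: `collection.append(20)` → collection = [20].
2. `raise IndexError()` raises IndexError.
3. Inner `except IndexError` matches → `collection.append(33)` → collection = [20, 33].
4. `raise KeyError()` raises KeyError; propagates to outer try.
5. Outer `except KeyError` matches → `collection.append(78)` → collection = [20, 33, 78].
Result: [20, 33, 78]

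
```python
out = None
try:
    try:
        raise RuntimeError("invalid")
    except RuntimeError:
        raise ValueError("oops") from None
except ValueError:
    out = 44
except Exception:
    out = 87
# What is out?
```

Step-by-step execution trace:
1. Inner try raises RuntimeError; inner `except RuntimeError` catches it.
2. `raise ValueError(...) from None` raises ValueError (from None suppresses __context__, but the active exception is still ValueError).
3. Outer `except ValueError` matches → out = 44.
4. `except Exception` is not reached.
Result: 44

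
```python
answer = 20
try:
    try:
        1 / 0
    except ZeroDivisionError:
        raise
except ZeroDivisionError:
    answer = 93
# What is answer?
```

Step-by-step execution trace:
1. Inner try: `1 / 0` raises ZeroDivisionError.
2. Inner `except ZeroDivisionError` matches; bare `raise` re-raises the same ZeroDivisionError.
3. Outer `except ZeroDivisionError` matches → answer = 93.
Result: 93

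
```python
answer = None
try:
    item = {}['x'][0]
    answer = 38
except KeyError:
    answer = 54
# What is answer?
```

Step-by-step execution trace:
1. `item = {}['x'][0]` raises KeyError.
2. `answer = 38` is not reached.
3. `except KeyError` matches → answer = 54.
Result: 54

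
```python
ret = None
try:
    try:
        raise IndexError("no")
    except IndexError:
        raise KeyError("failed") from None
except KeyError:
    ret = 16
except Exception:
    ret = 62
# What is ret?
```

Step-by-step execution trace:
1. Inner try raises IndexError; inner `except IndexError` catches it.
2. `raise KeyError(...) from None` raises KeyError (from None suppresses __context__, but the active exception is still KeyError).
3. Outer `except KeyError` matches → ret = 16.
4. `except Exception` is not reached.
Result: 16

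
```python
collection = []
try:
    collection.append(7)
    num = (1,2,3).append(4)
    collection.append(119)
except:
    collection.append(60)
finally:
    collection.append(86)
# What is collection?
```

Step-by-step execution trace:
1. try: `collection.append(7)` → collection = [7].
2. `num = (1,2,3).append(4)` raises AttributeError; `collection.append(119)` is not reached.
3. bare `except` matches → `collection.append(60)` → collection = [7, 60].
4. finally always runs: `collection.append(86)` → collection = [7, 60, 86].
Result: [7, 60, 86]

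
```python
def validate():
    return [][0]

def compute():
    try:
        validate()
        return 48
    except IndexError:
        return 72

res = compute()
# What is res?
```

Step-by-step execution trace:
1. `compute()` calls `validate()`.
2. `validate()` evaluates `[][0]`, which raises IndexError; it propagates to the caller.
3. `return 48` is not reached.
4. `except IndexError` in compute matches → returns 72.
5. res = 72.
Result: 72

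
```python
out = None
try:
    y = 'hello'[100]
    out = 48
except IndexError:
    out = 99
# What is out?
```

Step-by-step execution trace:
1. `y = 'hello'[100]` raises IndexError.
2. `out = 48` is not reached.
3. `except IndexError` matches → out = 99.
Result: 99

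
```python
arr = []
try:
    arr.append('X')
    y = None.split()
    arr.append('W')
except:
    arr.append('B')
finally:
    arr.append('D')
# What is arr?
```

Step-by-step execution trace:
1. try: `arr.append('X')` → arr = ['X'].
2. `y = None.split()` raises AttributeError; `arr.append('W')` is not reached.
3. bare `except` matches → `arr.append('B')` → arr = ['X', 'B'].
4. finally always runs: `arr.append('D')` → arr = ['X', 'B', 'D'].
Result: ['X', 'B', 'D']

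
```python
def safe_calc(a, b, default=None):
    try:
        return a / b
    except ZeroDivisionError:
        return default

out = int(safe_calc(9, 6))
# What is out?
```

Step-by-step execution trace:
1. `safe_calc(9, 6)` enters try: `return 9 / 6` → returns 1.5. No exception raised.
2. `except ZeroDivisionError` is skipped.
3. `int(1.5)` → 1 → out = 1.
Result: 1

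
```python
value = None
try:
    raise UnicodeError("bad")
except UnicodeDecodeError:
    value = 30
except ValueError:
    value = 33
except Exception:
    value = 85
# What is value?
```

Step-by-step execution trace:
1. `raise UnicodeError(...)` raises UnicodeError.
2. `except UnicodeDecodeError` does not match (UnicodeError is not a subclass of UnicodeDecodeError); skipped.
3. `except ValueError` matches (UnicodeError is a subclass of ValueError) → value = 33.
4. `except Exception` is not reached.
Result: 33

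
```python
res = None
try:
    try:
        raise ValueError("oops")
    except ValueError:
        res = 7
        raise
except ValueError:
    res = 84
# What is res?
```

Step-by-step execution trace:
1. Inner try: `raise ValueError("oops")` raises ValueError.
2. Inner `except ValueError` matches → res = 7.
3. bare `raise` re-raises the same ValueError.
4. Outer `except ValueError` matches → res = 84.
Result: 84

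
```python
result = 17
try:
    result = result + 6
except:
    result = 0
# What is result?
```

Step-by-step execution trace:
1. result starts at 17.
2. try: `result = result + 6` → result = 23. No exception raised.
3. `except` is skipped.
Result: 23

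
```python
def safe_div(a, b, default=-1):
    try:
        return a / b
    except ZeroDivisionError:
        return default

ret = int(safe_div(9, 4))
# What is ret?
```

Step-by-step execution trace:
1. `safe_div(9, 4)` enters try: `return 9 / 4` → returns 2.25. No exception raised.
2. `except ZeroDivisionError` is skipped.
3. `int(2.25)` → 2 → ret = 2.
Result: 2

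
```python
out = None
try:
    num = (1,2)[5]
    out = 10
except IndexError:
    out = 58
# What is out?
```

Step-by-step execution trace:
1. `num = (1,2)[5]` raises IndexError.
2. `out = 10` is not reached.
3. `except IndexError` matches → out = 58.
Result: 58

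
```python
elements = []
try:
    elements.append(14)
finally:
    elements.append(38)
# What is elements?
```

Step-by-step execution trace:
1. try: `elements.append(14)` → elements = [14].
2. The try body completes without raising.
3. finally always runs: `elements.append(38)` → elements = [14, 38].
Result: [14, 38]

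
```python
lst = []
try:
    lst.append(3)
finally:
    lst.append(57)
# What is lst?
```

Step-by-step execution trace:
1. try: `lst.append(3)` → lst = [3].
2. The try body completes without raising.
3. finally always runs: `lst.append(57)` → lst = [3, 57].
Result: [3, 57]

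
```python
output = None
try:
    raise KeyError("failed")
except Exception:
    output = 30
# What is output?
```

Step-by-step execution trace:
1. `raise KeyError(...)` raises KeyError.
2. `except Exception` matches (KeyError is a subclass of Exception) → output = 30.
Result: 30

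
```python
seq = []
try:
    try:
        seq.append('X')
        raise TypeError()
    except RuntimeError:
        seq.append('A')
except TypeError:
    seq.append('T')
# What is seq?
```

Step-by-step execution trace:
1. Inner try: `seq.append('X')` → seq = ['X'].
2. `raise TypeError()` raises TypeError.
3. Inner `except RuntimeError` does not match TypeError; exception propagates to outer try.
4. Outer `except TypeError` matches → `seq.append('T')` → seq = ['X', 'T'].
Result: ['X', 'T']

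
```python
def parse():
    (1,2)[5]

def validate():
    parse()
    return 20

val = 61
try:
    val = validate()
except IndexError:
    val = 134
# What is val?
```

Step-by-step execution trace:
1. val starts at 61.
2. try: `validate()` calls `parse()`.
3. `parse()` evaluates `(1,2)[5]`, which raises IndexError; it propagates through validate (uncaught).
4. `return 20` in validate is not reached; the assignment to val does not complete.
5. `except IndexError` matches → val = 134.
Result: 134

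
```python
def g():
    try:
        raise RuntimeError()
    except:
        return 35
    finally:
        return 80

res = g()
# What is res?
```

Step-by-step execution trace:
1. `g()` enters try: `raise RuntimeError()` raises RuntimeError.
2. bare `except` matches → `return 35` sets pending return value 35.
3. Before returning, `finally: return 80` runs and overrides the pending return.
4. g() returns 80 → res = 80.
Result: 80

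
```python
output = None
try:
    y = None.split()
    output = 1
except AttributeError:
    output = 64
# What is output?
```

Step-by-step execution trace:
1. `y = None.split()` raises AttributeError.
2. `output = 1` is not reached.
3. `except AttributeError` matches → output = 64.
Result: 64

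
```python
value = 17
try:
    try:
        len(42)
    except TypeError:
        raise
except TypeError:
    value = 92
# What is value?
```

Step-by-step execution trace:
1. Inner try: `len(42)` raises TypeError.
2. Inner `except TypeError` matches; bare `raise` re-raises the same TypeError.
3. Outer `except TypeError` matches → value = 92.
Result: 92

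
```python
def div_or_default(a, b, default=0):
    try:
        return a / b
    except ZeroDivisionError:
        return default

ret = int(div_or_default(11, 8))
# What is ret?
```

Step-by-step execution trace:
1. `div_or_default(11, 8)` enters try: `return 11 / 8` → returns 1.375. No exception raised.
2. `except ZeroDivisionError` is skipped.
3. `int(1.375)` → 1 → ret = 1.
Result: 1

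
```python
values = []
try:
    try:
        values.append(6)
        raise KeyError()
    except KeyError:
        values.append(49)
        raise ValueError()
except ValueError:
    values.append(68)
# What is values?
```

Step-by-step execution trace:
1. Inner try: `values.append(6)` → values = [6].
2. `raise KeyError()` raises KeyError.
3. Inner `except KeyError` matches → `values.append(49)` → values = [6, 49].
4. `raise ValueError()` raises ValueError; propagates to outer try.
5. Outer `except ValueError` matches → `values.append(68)` → values = [6, 49, 68].
Result: [6, 49, 68]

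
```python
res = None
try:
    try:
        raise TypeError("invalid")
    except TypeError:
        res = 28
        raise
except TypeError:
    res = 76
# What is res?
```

Step-by-step execution trace:
1. Inner try: `raise TypeError("invalid")` raises TypeError.
2. Inner `except TypeError` matches → res = 28.
3. bare `raise` re-raises the same TypeError.
4. Outer `except TypeError` matches → res = 76.
Result: 76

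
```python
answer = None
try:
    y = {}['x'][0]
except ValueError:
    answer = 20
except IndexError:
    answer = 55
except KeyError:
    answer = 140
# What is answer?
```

Step-by-step execution trace:
1. `y = {}['x'][0]` raises KeyError.
2. `except ValueError` does not match KeyError; skipped.
3. `except IndexError` does not match KeyError; skipped.
4. `except KeyError` matches → answer = 140.
Result: 140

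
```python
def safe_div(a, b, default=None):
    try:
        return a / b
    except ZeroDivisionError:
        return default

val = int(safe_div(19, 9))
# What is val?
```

Step-by-step execution trace:
1. `safe_div(19, 9)` enters try: `return 19 / 9` → returns 2.111111111111111. No exception raised.
2. `except ZeroDivisionError` is skipped.
3. `int(2.111111111111111)` → 2 → val = 2.
Result: 2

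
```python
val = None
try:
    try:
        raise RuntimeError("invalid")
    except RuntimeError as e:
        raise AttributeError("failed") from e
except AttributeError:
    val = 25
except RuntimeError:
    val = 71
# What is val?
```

Step-by-step execution trace:
1. Inner try raises RuntimeError; inner `except RuntimeError as e` catches it.
2. `raise AttributeError(...) from e` raises AttributeError (RuntimeError is attached as __cause__, but only AttributeError is active).
3. Outer `except AttributeError` matches → val = 25.
4. `except RuntimeError` is not reached.
Result: 25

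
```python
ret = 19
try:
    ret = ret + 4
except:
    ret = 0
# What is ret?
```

Step-by-step execution trace:
1. ret starts at 19.
2. try: `ret = ret + 4` → ret = 23. No exception raised.
3. `except` is skipped.
Result: 23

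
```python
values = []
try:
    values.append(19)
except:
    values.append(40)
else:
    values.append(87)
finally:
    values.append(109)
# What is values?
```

Step-by-step execution trace:
1. try: `values.append(19)` → values = [19]. No exception raised.
2. `except` is skipped.
3. `else` runs: `values.append(87)` → values = [19, 87].
4. `finally` always runs: `values.append(109)` → values = [19, 87, 109].
Result: [19, 87, 109]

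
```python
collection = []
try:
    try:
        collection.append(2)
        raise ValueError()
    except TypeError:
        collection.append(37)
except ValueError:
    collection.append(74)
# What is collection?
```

Step-by-step execution trace:
1. Inner try: `collection.append(2)` → collection = [2].
2. `raise ValueError()` raises ValueError.
3. Inner `except TypeError` does not match ValueError; exception propagates to outer try.
4. Outer `except ValueError` matches → `collection.append(74)` → collection = [2, 74].
Result: [2, 74]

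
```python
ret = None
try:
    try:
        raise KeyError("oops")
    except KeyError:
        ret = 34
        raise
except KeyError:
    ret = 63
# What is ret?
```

Step-by-step execution trace:
1. Inner try: `raise KeyError("oops")` raises KeyError.
2. Inner `except KeyError` matches → ret = 34.
3. bare `raise` re-raises the same KeyError.
4. Outer `except KeyError` matches → ret = 63.
Result: 63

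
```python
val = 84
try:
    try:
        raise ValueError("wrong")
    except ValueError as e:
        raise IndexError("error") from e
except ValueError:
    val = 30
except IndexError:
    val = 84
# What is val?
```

Step-by-step execution trace:
1. Inner try raises ValueError; inner `except ValueError as e` catches it.
2. `raise IndexError(...) from e` raises IndexError (ValueError is attached as __cause__, but only IndexError is active).
3. Outer `except ValueError` does not match IndexError; skipped.
4. Outer `except IndexError` matches → val = 84.
Result: 84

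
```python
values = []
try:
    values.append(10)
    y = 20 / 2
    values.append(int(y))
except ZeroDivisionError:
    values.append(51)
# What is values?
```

Step-by-step execution trace:
1. try: `values.append(10)` → values = [10].
2. `y = 20 / 2` → y = 10.0. No exception raised.
3. `values.append(int(y))` → values = [10, 10].
4. `except ZeroDivisionError` is skipped (no exception was raised).
Result: [10, 10]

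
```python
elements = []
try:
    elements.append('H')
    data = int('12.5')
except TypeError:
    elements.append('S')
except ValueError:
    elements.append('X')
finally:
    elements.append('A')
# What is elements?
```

Step-by-step execution trace:
1. try: `elements.append('H')` → elements = ['H'].
2. `data = int('12.5')` raises ValueError.
3. `except TypeError` does not match ValueError; skipped.
4. `except ValueError` matches → `elements.append('X')` → elements = ['H', 'X'].
5. finally always runs: `elements.append('A')` → elements = ['H', 'X', 'A'].
Result: ['H', 'X', 'A']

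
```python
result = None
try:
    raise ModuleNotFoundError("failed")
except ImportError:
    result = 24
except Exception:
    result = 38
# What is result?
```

Step-by-step execution trace:
1. `raise ModuleNotFoundError(...)` raises ModuleNotFoundError.
2. `except ImportError` matches (ModuleNotFoundError is a subclass of ImportError) → result = 24.
3. `except Exception` is not reached.
Result: 24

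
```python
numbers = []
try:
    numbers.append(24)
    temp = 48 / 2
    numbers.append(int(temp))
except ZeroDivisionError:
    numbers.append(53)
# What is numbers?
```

Step-by-step execution trace:
1. try: `numbers.append(24)` → numbers = [24].
2. `temp = 48 / 2` → temp = 24.0. No exception raised.
3. `numbers.append(int(temp))` → numbers = [24, 24].
4. `except ZeroDivisionError` is skipped (no exception was raised).
Result: [24, 24]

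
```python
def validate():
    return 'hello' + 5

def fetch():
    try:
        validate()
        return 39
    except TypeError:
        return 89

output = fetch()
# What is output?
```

Step-by-step execution trace:
1. `fetch()` calls `validate()`.
2. `validate()` evaluates `'hello' + 5`, which raises TypeError; it propagates to the caller.
3. `return 39` is not reached.
4. `except TypeError` in fetch matches → returns 89.
5. output = 89.
Result: 89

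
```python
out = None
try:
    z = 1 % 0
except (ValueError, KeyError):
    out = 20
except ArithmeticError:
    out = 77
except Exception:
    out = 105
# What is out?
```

Step-by-step execution trace:
1. `z = 1 % 0` raises ZeroDivisionError.
2. `except (ValueError, KeyError)` does not match ZeroDivisionError; skipped.
3. `except ArithmeticError` matches (ZeroDivisionError is a subclass of ArithmeticError) → out = 77.
4. `except Exception` is not reached.
Result: 77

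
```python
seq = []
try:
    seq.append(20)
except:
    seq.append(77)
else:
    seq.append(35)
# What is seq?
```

Step-by-step execution trace:
1. try: `seq.append(20)` → seq = [20]. No exception raised.
2. `except` is skipped.
3. `else` runs (try completed without exception): `seq.append(35)` → seq = [20, 35].
Result: [20, 35]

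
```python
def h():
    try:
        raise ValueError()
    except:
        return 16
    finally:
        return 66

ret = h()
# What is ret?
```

Step-by-step execution trace:
1. `h()` enters try: `raise ValueError()` raises ValueError.
2. bare `except` matches → `return 16` sets pending return value 16.
3. Before returning, `finally: return 66` runs and overrides the pending return.
4. h() returns 66 → ret = 66.
Result: 66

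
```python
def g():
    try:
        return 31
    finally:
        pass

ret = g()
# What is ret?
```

Step-by-step execution trace:
1. `g()` enters try: `return 31` sets pending return value 31.
2. Before returning, `finally: pass` runs (no effect).
3. g() returns 31 → ret = 31.
Result: 31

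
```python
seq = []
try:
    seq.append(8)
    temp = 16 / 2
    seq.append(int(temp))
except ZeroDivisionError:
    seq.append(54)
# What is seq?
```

Step-by-step execution trace:
1. try: `seq.append(8)` → seq = [8].
2. `temp = 16 / 2` → temp = 8.0. No exception raised.
3. `seq.append(int(temp))` → seq = [8, 8].
4. `except ZeroDivisionError` is skipped (no exception was raised).
Result: [8, 8]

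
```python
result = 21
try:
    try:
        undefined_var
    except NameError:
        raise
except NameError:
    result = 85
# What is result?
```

Step-by-step execution trace:
1. Inner try: `undefined_var` raises NameError.
2. Inner `except NameError` matches; bare `raise` re-raises the same NameError.
3. Outer `except NameError` matches → result = 85.
Result: 85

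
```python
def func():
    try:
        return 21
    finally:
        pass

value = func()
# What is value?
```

Step-by-step execution trace:
1. `func()` enters try: `return 21` sets pending return value 21.
2. Before returning, `finally: pass` runs (no effect).
3. func() returns 21 → value = 21.
Result: 21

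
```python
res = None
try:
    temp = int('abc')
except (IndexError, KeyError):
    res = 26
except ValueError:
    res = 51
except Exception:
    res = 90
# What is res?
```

Step-by-step execution trace:
1. `temp = int('abc')` raises ValueError.
2. `except (IndexError, KeyError)` does not match ValueError; skipped.
3. `except ValueError` matches (exact type match) → res = 51.
4. `except Exception` is not reached.
Result: 51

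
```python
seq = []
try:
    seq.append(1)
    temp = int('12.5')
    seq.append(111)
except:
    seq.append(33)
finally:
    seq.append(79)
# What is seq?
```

Step-by-step execution trace:
1. try: `seq.append(1)` → seq = [1].
2. `temp = int('12.5')` raises ValueError; `seq.append(111)` is not reached.
3. bare `except` matches → `seq.append(33)` → seq = [1, 33].
4. finally always runs: `seq.append(79)` → seq = [1, 33, 79].
Result: [1, 33, 79]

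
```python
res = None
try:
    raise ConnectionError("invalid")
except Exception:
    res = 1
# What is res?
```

Step-by-step execution trace:
1. `raise ConnectionError(...)` raises ConnectionError.
2. `except Exception` matches (ConnectionError is a subclass of Exception) → res = 1.
Result: 1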